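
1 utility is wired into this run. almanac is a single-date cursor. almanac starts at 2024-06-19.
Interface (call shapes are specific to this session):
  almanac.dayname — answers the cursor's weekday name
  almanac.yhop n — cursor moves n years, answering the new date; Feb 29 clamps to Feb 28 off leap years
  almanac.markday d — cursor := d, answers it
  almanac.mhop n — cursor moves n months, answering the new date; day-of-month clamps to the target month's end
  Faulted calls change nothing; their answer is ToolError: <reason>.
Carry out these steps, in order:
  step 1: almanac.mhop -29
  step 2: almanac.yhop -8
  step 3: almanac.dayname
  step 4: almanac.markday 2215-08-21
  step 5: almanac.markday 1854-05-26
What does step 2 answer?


-> almanac.mhop(n→-29)
<- 2022-01-19
-> almanac.yhop(n→-8)
<- 2014-01-19
-> almanac.dayname()
<- Sunday
-> almanac.markday(d→2215-08-21)
<- 2215-08-21
-> almanac.markday(d→1854-05-26)
<- 1854-05-26

Answer: 2014-01-19


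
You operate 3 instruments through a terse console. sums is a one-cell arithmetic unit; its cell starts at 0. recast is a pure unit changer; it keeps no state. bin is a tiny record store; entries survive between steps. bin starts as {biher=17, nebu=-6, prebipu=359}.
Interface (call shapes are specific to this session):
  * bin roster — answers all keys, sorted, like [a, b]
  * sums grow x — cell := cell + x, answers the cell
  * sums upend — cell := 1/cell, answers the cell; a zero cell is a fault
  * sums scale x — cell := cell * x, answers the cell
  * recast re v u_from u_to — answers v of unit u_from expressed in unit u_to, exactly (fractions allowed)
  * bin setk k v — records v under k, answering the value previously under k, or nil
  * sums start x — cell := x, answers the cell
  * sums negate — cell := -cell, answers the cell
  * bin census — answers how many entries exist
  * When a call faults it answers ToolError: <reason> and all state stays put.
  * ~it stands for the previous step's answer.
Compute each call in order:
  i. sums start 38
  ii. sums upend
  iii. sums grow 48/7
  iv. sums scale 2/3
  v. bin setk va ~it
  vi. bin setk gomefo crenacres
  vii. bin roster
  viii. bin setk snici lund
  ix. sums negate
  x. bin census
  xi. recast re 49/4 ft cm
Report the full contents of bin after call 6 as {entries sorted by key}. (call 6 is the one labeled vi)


Answer: {biher=17, gomefo=crenacres, nebu=-6, prebipu=359, va=1831/399}

Derivation:
Step: sums start[x=38]
Result: 38
Step: sums upend[]
Result: 1/38
Step: sums grow[x=48/7]
Result: 1831/266
Step: sums scale[x=2/3]
Result: 1831/399
Step: bin setk[k=va; v=~it]
Result: nil
Step: bin setk[k=gomefo; v=crenacres]
Result: nil
Step: bin roster[]
Result: [biher, gomefo, nebu, prebipu, va]
Step: bin setk[k=snici; v=lund]
Result: nil
Step: sums negate[]
Result: -1831/399
Step: bin census[]
Result: 6
Step: recast re[v=49/4; u_from=ft; u_to=cm]
Result: 18669/50


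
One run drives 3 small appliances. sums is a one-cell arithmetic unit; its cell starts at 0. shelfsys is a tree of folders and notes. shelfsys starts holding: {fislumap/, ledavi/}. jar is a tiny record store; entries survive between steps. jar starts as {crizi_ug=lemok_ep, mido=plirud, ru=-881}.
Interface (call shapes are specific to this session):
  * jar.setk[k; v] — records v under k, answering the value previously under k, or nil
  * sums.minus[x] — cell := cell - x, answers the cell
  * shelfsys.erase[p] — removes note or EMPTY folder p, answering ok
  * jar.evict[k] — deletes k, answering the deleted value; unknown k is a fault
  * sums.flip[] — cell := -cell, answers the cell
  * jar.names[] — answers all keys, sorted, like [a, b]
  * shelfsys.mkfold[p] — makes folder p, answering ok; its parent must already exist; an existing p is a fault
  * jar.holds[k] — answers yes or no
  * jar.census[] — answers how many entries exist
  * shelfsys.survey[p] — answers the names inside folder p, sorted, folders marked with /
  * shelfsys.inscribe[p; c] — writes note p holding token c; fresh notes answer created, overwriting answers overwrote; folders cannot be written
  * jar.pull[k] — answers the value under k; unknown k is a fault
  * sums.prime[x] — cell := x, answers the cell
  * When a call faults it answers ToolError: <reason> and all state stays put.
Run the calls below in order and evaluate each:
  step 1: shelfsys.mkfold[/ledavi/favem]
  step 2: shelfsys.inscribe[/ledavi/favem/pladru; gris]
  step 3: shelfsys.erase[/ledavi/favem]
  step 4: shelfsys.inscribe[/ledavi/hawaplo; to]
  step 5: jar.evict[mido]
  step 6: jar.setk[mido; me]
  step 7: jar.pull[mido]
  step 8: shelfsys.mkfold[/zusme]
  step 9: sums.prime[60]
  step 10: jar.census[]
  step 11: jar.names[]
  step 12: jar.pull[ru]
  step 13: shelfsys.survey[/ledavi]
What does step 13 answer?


Answer: [favem/, hawaplo]

Derivation:
Do: shelfsys.mkfold[p='/ledavi/favem']
See: ok
Do: shelfsys.inscribe[p='/ledavi/favem/pladru'; c='gris']
See: created
Do: shelfsys.erase[p='/ledavi/favem']
See: ToolError: not empty
Do: shelfsys.inscribe[p='/ledavi/hawaplo'; c='to']
See: created
Do: jar.evict[k='mido']
See: plirud
Do: jar.setk[k='mido'; v='me']
See: nil
Do: jar.pull[k='mido']
See: me
Do: shelfsys.mkfold[p='/zusme']
See: ok
Do: sums.prime[x='60']
See: 60
Do: jar.census[]
See: 3
Do: jar.names[]
See: [crizi_ug, mido, ru]
Do: jar.pull[k='ru']
See: -881
Do: shelfsys.survey[p='/ledavi']
See: [favem/, hawaplo]


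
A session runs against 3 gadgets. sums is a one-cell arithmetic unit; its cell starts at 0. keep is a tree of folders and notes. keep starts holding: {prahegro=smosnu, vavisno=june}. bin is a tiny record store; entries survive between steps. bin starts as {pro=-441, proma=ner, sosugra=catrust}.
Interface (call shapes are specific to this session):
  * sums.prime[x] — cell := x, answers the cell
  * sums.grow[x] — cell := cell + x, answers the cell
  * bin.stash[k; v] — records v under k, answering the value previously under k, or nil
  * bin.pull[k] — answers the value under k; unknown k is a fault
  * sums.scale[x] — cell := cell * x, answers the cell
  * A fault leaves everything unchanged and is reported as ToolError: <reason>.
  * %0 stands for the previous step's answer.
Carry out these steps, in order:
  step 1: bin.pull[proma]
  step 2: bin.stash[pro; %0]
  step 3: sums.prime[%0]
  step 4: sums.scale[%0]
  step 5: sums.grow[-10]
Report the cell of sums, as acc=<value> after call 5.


-> bin.pull(k→proma)
<- ner
-> bin.stash(k→pro, v→%0)
<- -441
-> sums.prime(x→%0)
<- -441
-> sums.scale(x→%0)
<- 194481
-> sums.grow(x→-10)
<- 194471

Answer: acc=194471


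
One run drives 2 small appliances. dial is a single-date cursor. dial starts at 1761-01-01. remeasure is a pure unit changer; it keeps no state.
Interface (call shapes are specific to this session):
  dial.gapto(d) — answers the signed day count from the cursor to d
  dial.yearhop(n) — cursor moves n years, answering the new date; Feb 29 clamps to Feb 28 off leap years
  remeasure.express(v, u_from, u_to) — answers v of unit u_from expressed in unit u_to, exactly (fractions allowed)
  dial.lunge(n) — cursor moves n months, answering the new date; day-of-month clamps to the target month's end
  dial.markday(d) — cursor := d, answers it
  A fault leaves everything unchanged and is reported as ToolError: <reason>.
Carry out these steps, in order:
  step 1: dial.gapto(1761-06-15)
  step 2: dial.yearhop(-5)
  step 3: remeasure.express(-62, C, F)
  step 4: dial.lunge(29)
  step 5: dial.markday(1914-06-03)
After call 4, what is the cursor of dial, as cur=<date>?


Then dial.gapto passing d→1761-06-15, and see 165.
Then dial.yearhop passing n→-5, and see 1756-01-01.
Calling remeasure.express passing v→-62, u_from→C, u_to→F, giving -398/5.
Next I call dial.lunge passing n→29, and get 1758-06-01.
I run dial.markday passing d→1914-06-03, — result: 1914-06-03.

Answer: cur=1758-06-01


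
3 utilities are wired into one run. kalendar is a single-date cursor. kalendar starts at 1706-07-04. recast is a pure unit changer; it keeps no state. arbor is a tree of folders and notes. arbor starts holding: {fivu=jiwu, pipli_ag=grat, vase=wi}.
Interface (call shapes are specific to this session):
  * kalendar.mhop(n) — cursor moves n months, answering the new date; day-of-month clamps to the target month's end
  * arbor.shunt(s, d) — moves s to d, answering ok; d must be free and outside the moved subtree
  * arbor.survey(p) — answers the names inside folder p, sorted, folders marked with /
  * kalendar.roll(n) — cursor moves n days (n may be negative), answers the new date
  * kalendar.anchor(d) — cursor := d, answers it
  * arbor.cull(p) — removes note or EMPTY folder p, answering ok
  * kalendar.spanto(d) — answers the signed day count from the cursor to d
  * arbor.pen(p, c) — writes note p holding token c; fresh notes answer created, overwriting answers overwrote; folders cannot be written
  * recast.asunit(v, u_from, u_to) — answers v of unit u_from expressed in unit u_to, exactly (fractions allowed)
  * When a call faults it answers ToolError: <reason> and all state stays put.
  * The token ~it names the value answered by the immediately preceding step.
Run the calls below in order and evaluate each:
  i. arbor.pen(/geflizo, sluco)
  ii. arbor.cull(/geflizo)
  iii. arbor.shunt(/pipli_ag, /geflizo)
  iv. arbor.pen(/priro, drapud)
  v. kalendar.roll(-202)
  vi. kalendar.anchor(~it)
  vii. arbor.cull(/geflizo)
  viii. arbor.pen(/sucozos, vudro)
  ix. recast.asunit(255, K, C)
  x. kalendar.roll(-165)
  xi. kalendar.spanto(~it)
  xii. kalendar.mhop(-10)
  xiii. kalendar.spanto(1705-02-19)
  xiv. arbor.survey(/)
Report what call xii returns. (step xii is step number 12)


Answer: 1704-09-02

Derivation:
·→ arbor.pen(p='/geflizo', c='sluco')
·← created
·→ arbor.cull(p='/geflizo')
·← ok
·→ arbor.shunt(s='/pipli_ag', d='/geflizo')
·← ok
·→ arbor.pen(p='/priro', c='drapud')
·← created
·→ kalendar.roll(n='-202')
·← 1705-12-14
·→ kalendar.anchor(d='~it')
·← 1705-12-14
·→ arbor.cull(p='/geflizo')
·← ok
·→ arbor.pen(p='/sucozos', c='vudro')
·← created
·→ recast.asunit(v='255', u_from='K', u_to='C')
·← -363/20
·→ kalendar.roll(n='-165')
·← 1705-07-02
·→ kalendar.spanto(d='~it')
·← 0
·→ kalendar.mhop(n='-10')
·← 1704-09-02
·→ kalendar.spanto(d='1705-02-19')
·← 170
·→ arbor.survey(p='/')
·← [fivu, priro, sucozos, vase]


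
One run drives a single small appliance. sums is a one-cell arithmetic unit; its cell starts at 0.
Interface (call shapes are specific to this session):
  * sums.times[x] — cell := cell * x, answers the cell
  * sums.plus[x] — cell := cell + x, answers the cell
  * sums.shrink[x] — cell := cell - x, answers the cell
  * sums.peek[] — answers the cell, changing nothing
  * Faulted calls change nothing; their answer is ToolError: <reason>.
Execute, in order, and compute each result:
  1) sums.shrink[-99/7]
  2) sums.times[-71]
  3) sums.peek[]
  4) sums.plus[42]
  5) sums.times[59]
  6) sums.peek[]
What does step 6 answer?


Using shrink using x='-99/7', giving 99/7.
I invoke times using x='-71', giving -7029/7.
I try peek(), and see -7029/7.
Now I run plus using x='42', giving -6735/7.
Calling times using x='59': -397365/7.
Then peek, → -397365/7.

Answer: -397365/7


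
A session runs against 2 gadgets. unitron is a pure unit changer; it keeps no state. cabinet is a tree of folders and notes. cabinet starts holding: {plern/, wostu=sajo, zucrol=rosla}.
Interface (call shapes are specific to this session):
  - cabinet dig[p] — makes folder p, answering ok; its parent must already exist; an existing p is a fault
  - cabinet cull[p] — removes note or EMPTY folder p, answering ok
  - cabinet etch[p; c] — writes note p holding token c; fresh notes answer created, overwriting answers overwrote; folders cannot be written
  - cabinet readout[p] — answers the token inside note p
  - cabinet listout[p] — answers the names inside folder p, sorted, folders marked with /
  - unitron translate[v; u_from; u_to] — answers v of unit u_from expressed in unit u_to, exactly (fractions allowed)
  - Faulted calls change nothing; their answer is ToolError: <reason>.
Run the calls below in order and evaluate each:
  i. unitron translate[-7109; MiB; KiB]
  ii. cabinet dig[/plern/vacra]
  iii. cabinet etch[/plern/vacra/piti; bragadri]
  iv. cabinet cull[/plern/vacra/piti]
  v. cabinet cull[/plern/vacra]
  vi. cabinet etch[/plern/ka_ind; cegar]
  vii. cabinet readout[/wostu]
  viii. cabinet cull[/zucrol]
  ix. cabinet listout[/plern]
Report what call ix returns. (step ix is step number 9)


>>> unitron translate v='-7109' u_from='MiB' u_to='KiB'
:: -7279616
>>> cabinet dig p='/plern/vacra'
:: ok
>>> cabinet etch p='/plern/vacra/piti' c='bragadri'
:: created
>>> cabinet cull p='/plern/vacra/piti'
:: ok
>>> cabinet cull p='/plern/vacra'
:: ok
>>> cabinet etch p='/plern/ka_ind' c='cegar'
:: created
>>> cabinet readout p='/wostu'
:: sajo
>>> cabinet cull p='/zucrol'
:: ok
>>> cabinet listout p='/plern'
:: [ka_ind]

Answer: [ka_ind]


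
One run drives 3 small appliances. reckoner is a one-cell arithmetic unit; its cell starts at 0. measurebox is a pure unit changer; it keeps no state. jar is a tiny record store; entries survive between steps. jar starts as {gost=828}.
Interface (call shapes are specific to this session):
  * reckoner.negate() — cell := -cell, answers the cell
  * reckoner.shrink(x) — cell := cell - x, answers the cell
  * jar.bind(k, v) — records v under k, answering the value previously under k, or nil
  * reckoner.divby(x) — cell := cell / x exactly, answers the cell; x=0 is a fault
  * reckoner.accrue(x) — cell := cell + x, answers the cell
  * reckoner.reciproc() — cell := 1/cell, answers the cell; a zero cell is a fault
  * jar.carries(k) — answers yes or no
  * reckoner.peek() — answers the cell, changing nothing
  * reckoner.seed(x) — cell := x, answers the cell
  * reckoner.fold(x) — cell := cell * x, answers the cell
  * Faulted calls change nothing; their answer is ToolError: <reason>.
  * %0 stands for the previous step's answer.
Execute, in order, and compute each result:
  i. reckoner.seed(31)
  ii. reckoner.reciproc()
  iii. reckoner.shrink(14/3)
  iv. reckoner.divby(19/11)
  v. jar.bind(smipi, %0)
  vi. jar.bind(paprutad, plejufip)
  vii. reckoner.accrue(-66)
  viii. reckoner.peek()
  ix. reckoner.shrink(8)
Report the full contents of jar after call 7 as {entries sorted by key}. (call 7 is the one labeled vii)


I run seed using x=31, which returns 31.
Then reciproc(), → 1/31.
Invoking shrink using x=14/3, and see -431/93.
I call divby using x=19/11, giving -4741/1767.
Invoking bind using k=smipi, v=%0, and get nil.
Calling bind using k=paprutad, v=plejufip: nil.
I run accrue using x=-66, and get -121363/1767.
Next I call peek(), which returns -121363/1767.
Now I run shrink using x=8, and observe -135499/1767.

Answer: {gost=828, paprutad=plejufip, smipi=-4741/1767}


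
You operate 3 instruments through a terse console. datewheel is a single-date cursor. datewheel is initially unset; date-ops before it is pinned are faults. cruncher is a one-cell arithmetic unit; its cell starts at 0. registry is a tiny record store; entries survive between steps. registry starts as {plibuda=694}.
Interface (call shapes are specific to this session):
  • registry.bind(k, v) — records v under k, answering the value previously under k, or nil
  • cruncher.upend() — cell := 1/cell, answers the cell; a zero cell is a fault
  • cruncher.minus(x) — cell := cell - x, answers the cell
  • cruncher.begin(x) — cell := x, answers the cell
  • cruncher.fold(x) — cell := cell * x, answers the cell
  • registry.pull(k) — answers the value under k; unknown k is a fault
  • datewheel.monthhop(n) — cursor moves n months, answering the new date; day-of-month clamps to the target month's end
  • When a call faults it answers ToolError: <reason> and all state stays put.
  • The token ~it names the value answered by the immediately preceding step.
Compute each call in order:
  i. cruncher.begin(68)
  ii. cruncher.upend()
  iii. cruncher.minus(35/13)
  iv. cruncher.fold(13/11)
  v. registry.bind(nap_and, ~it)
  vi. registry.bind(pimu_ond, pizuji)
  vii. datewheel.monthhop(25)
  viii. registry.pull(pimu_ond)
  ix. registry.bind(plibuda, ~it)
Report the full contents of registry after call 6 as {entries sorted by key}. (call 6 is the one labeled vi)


Answer: {nap_and=-2367/748, pimu_ond=pizuji, plibuda=694}

Derivation:
Step: begin[x='68']
Result: 68
Step: upend[]
Result: 1/68
Step: minus[x='35/13']
Result: -2367/884
Step: fold[x='13/11']
Result: -2367/748
Step: bind[k='nap_and'; v='~it']
Result: nil
Step: bind[k='pimu_ond'; v='pizuji']
Result: nil
Step: monthhop[n='25']
Result: ToolError: no date set
Step: pull[k='pimu_ond']
Result: pizuji
Step: bind[k='plibuda'; v='~it']
Result: 694


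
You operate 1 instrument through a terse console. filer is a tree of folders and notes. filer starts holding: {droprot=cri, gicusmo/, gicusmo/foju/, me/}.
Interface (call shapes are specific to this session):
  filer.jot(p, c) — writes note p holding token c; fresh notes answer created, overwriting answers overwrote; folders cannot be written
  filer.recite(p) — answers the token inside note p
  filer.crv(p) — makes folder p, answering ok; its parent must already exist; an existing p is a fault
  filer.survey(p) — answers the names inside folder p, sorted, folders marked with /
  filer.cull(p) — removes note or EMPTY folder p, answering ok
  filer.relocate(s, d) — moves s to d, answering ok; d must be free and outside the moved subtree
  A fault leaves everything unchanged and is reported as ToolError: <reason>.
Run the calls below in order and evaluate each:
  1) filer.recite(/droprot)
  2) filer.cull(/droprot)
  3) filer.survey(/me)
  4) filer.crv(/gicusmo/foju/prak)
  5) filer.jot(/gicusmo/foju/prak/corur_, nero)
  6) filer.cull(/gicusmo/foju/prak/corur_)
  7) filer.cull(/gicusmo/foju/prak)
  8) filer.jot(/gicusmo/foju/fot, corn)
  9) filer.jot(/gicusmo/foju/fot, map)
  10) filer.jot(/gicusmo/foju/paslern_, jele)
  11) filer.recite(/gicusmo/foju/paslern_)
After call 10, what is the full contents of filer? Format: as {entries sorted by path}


Answer: {gicusmo/, gicusmo/foju/, gicusmo/foju/fot=map, gicusmo/foju/paslern_=jele, me/}

Derivation:
> filer.recite p→/droprot
:: cri
> filer.cull p→/droprot
:: ok
> filer.survey p→/me
:: []
> filer.crv p→/gicusmo/foju/prak
:: ok
> filer.jot p→/gicusmo/foju/prak/corur_ c→nero
:: created
> filer.cull p→/gicusmo/foju/prak/corur_
:: ok
> filer.cull p→/gicusmo/foju/prak
:: ok
> filer.jot p→/gicusmo/foju/fot c→corn
:: created
> filer.jot p→/gicusmo/foju/fot c→map
:: overwrote
> filer.jot p→/gicusmo/foju/paslern_ c→jele
:: created
> filer.recite p→/gicusmo/foju/paslern_
:: jele


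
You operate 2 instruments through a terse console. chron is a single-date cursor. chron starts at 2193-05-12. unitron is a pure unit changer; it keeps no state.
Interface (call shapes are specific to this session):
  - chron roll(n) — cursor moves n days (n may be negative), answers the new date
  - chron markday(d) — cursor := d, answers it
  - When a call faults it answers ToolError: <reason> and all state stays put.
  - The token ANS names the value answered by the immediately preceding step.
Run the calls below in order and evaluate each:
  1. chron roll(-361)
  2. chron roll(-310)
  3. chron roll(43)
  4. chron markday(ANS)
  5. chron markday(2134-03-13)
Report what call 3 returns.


Answer: 2191-08-23

Derivation:
-> chron roll(n=-361)
<- 2192-05-16
-> chron roll(n=-310)
<- 2191-07-11
-> chron roll(n=43)
<- 2191-08-23
-> chron markday(d=ANS)
<- 2191-08-23
-> chron markday(d=2134-03-13)
<- 2134-03-13


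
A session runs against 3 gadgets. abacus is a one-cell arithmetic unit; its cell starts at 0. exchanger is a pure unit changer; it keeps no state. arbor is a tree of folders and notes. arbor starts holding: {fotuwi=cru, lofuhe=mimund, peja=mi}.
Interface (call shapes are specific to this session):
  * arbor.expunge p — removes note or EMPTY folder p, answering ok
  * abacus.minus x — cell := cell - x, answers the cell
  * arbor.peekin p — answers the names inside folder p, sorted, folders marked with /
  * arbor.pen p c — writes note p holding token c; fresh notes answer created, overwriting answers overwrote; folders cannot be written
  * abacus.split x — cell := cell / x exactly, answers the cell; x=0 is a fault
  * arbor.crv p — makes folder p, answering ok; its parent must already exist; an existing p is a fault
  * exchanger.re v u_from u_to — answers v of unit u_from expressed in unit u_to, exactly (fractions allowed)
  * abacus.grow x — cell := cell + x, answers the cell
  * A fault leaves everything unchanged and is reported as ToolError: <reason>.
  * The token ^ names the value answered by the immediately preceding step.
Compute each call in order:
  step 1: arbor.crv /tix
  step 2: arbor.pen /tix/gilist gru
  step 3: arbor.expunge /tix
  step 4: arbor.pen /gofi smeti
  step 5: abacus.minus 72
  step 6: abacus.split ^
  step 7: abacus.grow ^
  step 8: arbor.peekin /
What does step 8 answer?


Answer: [fotuwi, gofi, lofuhe, peja, tix/]

Derivation:
# arbor.crv(/tix) == ok
# arbor.pen(/tix/gilist, gru) == created
# arbor.expunge(/tix) == ToolError: not empty
# arbor.pen(/gofi, smeti) == created
# abacus.minus(72) == -72
# abacus.split(^) == 1
# abacus.grow(^) == 2
# arbor.peekin(/) == [fotuwi, gofi, lofuhe, peja, tix/]


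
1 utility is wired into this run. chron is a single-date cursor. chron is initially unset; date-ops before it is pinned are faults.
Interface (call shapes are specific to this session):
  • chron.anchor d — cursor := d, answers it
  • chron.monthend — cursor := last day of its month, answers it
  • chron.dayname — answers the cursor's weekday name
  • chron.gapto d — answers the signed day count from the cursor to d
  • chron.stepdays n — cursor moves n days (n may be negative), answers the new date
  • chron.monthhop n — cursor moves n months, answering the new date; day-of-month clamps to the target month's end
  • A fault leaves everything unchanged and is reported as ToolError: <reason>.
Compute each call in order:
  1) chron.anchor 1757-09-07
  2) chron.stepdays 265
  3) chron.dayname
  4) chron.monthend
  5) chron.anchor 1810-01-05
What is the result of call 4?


Answer: 1758-05-31

Derivation:
> anchor 1757-09-07
[out] 1757-09-07
> stepdays 265
[out] 1758-05-30
> dayname
[out] Tuesday
> monthend
[out] 1758-05-31
> anchor 1810-01-05
[out] 1810-01-05


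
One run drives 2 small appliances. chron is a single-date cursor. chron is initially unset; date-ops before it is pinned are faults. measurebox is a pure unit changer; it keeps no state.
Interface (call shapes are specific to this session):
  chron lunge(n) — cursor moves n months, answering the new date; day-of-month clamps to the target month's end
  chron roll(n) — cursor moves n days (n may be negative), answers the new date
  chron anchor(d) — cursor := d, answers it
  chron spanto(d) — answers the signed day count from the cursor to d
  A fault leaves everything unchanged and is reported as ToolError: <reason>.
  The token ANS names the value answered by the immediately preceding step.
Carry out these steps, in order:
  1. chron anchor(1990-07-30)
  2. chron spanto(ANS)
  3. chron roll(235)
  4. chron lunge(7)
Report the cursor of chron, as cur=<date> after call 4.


Answer: cur=1991-10-22

Derivation:
Act: chron anchor[d: 1990-07-30]
Obs: 1990-07-30
Act: chron spanto[d: ANS]
Obs: 0
Act: chron roll[n: 235]
Obs: 1991-03-22
Act: chron lunge[n: 7]
Obs: 1991-10-22


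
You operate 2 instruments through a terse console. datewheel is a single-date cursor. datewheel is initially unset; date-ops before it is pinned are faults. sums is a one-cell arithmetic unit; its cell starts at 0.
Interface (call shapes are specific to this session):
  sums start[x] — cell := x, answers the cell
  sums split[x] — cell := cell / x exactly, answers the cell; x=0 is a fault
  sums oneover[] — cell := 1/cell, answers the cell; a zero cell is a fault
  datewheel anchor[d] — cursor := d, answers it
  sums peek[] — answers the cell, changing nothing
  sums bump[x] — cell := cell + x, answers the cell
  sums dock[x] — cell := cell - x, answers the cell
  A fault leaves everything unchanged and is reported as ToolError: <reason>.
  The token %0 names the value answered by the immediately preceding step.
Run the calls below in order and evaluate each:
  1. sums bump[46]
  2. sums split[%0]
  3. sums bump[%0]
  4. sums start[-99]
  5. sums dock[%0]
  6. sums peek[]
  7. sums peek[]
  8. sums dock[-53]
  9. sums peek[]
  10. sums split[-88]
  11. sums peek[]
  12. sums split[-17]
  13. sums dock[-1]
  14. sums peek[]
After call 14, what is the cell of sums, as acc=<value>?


! 1. sums bump(x→46) == 46
! 2. sums split(x→%0) == 1
! 3. sums bump(x→%0) == 2
! 4. sums start(x→-99) == -99
! 5. sums dock(x→%0) == 0
! 6. sums peek() == 0
! 7. sums peek() == 0
! 8. sums dock(x→-53) == 53
! 9. sums peek() == 53
! 10. sums split(x→-88) == -53/88
! 11. sums peek() == -53/88
! 12. sums split(x→-17) == 53/1496
! 13. sums dock(x→-1) == 1549/1496
! 14. sums peek() == 1549/1496

Answer: acc=1549/1496


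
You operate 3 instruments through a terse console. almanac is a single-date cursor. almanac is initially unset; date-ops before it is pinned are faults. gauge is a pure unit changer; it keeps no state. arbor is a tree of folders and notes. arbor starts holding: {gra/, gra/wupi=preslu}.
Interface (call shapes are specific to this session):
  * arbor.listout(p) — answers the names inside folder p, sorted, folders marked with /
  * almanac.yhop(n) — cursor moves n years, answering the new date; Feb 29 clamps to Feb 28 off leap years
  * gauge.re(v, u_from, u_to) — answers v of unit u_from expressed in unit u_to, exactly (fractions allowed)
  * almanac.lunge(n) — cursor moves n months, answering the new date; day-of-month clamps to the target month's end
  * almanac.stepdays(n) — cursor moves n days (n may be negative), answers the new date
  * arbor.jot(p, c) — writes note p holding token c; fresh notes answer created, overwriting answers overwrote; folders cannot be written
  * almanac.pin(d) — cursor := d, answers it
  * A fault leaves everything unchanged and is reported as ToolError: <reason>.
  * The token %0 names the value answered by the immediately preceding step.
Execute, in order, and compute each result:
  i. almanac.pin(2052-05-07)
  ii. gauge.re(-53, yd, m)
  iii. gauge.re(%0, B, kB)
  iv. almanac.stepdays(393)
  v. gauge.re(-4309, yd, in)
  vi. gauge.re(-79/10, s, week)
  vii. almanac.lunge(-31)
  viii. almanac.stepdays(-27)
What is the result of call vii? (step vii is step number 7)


I try almanac.pin(d=2052-05-07), → 2052-05-07.
Then gauge.re(v=-53, u_from=yd, u_to=m), which returns -60579/1250.
Calling gauge.re(v=%0, u_from=B, u_to=kB), giving -60579/1250000.
I use almanac.stepdays(n=393), and observe 2053-06-04.
I call gauge.re(v=-4309, u_from=yd, u_to=in), which returns -155124.
I call gauge.re(v=-79/10, u_from=s, u_to=week), giving -79/6048000.
I call almanac.lunge(n=-31), → 2050-11-04.
I invoke almanac.stepdays(n=-27), → 2050-10-08.

Answer: 2050-11-04


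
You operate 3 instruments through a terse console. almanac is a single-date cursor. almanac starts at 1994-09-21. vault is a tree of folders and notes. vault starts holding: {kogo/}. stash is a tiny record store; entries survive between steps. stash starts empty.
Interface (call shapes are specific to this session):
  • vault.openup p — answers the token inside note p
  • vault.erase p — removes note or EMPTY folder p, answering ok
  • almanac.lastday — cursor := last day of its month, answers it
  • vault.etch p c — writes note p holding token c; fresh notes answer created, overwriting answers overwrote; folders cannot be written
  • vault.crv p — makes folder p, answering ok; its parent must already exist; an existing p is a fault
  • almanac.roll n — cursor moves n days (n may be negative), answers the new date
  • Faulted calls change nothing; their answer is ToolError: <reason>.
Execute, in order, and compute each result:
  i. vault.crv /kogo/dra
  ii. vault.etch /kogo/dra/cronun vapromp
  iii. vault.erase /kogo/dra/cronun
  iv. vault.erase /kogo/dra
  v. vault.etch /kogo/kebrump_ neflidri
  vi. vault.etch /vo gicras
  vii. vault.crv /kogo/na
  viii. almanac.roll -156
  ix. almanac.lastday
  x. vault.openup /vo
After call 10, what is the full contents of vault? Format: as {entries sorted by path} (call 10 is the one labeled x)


Answer: {kogo/, kogo/kebrump_=neflidri, kogo/na/, vo=gicras}

Derivation:
// vault.crv(p=/kogo/dra) == ok
// vault.etch(p=/kogo/dra/cronun, c=vapromp) == created
// vault.erase(p=/kogo/dra/cronun) == ok
// vault.erase(p=/kogo/dra) == ok
// vault.etch(p=/kogo/kebrump_, c=neflidri) == created
// vault.etch(p=/vo, c=gicras) == created
// vault.crv(p=/kogo/na) == ok
// almanac.roll(n=-156) == 1994-04-18
// almanac.lastday() == 1994-04-30
// vault.openup(p=/vo) == gicras


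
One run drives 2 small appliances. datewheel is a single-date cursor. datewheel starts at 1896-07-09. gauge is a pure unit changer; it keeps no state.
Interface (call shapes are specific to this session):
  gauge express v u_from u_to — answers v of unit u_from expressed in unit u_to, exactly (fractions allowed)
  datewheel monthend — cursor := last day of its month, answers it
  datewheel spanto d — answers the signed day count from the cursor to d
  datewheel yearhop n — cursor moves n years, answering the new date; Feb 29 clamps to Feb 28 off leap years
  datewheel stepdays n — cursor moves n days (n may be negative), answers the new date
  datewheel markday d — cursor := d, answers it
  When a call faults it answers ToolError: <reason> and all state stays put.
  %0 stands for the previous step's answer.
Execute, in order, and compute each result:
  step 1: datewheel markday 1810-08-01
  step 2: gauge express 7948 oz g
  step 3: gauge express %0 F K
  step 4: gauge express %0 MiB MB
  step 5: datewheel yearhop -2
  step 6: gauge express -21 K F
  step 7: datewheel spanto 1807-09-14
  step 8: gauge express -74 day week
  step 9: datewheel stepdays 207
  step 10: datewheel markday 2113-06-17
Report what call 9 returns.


Answer: 1809-02-24

Derivation:
==> datewheel markday(d='1810-08-01')
<== 1810-08-01
==> gauge express(v='7948', u_from='oz', u_to='g')
<== 90128803919/400000
==> gauge express(v='%0', u_from='F', u_to='K')
<== 30104223973/240000
==> gauge express(v='%0', u_from='MiB', u_to='MB')
<== 3853340668544/29296875
==> datewheel yearhop(n='-2')
<== 1808-08-01
==> gauge express(v='-21', u_from='K', u_to='F')
<== -49747/100
==> datewheel spanto(d='1807-09-14')
<== -322
==> gauge express(v='-74', u_from='day', u_to='week')
<== -74/7
==> datewheel stepdays(n='207')
<== 1809-02-24
==> datewheel markday(d='2113-06-17')
<== 2113-06-17


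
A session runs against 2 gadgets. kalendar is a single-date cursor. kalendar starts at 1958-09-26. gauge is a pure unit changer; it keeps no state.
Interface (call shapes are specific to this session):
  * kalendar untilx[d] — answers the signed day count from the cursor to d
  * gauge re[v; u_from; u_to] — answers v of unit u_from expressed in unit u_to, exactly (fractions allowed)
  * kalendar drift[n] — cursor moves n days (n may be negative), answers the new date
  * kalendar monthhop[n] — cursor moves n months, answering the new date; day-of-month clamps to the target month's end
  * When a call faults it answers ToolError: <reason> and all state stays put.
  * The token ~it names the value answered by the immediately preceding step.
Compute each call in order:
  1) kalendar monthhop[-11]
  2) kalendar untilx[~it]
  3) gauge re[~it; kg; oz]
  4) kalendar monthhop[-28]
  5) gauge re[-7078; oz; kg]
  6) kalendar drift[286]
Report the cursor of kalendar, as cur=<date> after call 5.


→ kalendar monthhop(-11)
← 1957-10-26
→ kalendar untilx(~it)
← 0
→ gauge re(~it, kg, oz)
← 0
→ kalendar monthhop(-28)
← 1955-06-26
→ gauge re(-7078, oz, kg)
← -160526339743/800000000
→ kalendar drift(286)
← 1956-04-07

Answer: cur=1955-06-26


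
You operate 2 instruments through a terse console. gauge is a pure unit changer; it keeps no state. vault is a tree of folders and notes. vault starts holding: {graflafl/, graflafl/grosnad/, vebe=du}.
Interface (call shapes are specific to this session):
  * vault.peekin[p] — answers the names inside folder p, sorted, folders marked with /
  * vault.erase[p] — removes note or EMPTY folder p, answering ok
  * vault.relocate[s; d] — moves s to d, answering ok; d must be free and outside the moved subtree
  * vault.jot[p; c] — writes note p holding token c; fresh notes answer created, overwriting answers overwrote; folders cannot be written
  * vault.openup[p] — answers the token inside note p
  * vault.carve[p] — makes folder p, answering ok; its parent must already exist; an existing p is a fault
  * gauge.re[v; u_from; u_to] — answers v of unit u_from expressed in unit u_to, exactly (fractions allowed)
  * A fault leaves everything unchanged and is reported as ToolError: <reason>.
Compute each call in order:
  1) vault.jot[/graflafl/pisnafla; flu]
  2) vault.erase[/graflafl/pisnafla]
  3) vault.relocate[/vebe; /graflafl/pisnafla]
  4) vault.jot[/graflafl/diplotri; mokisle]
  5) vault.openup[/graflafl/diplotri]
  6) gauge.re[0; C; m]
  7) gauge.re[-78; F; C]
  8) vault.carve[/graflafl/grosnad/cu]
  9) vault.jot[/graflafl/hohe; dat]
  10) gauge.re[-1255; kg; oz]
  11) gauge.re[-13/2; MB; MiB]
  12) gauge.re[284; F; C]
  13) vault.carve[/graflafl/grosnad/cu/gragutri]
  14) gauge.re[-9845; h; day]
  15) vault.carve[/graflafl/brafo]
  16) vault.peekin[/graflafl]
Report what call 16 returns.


Answer: [brafo/, diplotri, grosnad/, hohe, pisnafla]

Derivation:
# 1. vault.jot(p: /graflafl/pisnafla, c: flu) ~> created
# 2. vault.erase(p: /graflafl/pisnafla) ~> ok
# 3. vault.relocate(s: /vebe, d: /graflafl/pisnafla) ~> ok
# 4. vault.jot(p: /graflafl/diplotri, c: mokisle) ~> created
# 5. vault.openup(p: /graflafl/diplotri) ~> mokisle
# 6. gauge.re(v: 0, u_from: C, u_to: m) ~> ToolError: incompatible units
# 7. gauge.re(v: -78, u_from: F, u_to: C) ~> -550/9
# 8. vault.carve(p: /graflafl/grosnad/cu) ~> ok
# 9. vault.jot(p: /graflafl/hohe, c: dat) ~> created
# 10. gauge.re(v: -1255, u_from: kg, u_to: oz) ~> -2008000000000/45359237
# 11. gauge.re(v: -13/2, u_from: MB, u_to: MiB) ~> -203125/32768
# 12. gauge.re(v: 284, u_from: F, u_to: C) ~> 140
# 13. vault.carve(p: /graflafl/grosnad/cu/gragutri) ~> ok
# 14. gauge.re(v: -9845, u_from: h, u_to: day) ~> -9845/24
# 15. vault.carve(p: /graflafl/brafo) ~> ok
# 16. vault.peekin(p: /graflafl) ~> [brafo/, diplotri, grosnad/, hohe, pisnafla]


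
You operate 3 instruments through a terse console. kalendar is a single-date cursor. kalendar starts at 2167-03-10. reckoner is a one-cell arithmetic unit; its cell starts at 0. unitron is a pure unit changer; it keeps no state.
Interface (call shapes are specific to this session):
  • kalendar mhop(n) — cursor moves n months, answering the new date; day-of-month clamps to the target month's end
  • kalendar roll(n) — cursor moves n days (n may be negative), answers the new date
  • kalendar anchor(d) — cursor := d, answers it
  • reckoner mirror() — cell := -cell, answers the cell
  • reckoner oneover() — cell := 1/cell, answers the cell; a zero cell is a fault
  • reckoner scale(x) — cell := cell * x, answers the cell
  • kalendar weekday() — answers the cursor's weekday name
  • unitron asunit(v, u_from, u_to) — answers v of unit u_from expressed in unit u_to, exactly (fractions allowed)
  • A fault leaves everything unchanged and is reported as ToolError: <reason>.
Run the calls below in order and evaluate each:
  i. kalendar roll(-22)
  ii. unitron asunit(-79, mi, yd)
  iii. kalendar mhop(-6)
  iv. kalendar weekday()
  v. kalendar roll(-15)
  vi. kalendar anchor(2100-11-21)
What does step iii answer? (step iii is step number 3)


Answer: 2166-08-16

Derivation:
CALL kalendar roll[n: -22]
RET  2167-02-16
CALL unitron asunit[v: -79; u_from: mi; u_to: yd]
RET  -139040
CALL kalendar mhop[n: -6]
RET  2166-08-16
CALL kalendar weekday[]
RET  Saturday
CALL kalendar roll[n: -15]
RET  2166-08-01
CALL kalendar anchor[d: 2100-11-21]
RET  2100-11-21


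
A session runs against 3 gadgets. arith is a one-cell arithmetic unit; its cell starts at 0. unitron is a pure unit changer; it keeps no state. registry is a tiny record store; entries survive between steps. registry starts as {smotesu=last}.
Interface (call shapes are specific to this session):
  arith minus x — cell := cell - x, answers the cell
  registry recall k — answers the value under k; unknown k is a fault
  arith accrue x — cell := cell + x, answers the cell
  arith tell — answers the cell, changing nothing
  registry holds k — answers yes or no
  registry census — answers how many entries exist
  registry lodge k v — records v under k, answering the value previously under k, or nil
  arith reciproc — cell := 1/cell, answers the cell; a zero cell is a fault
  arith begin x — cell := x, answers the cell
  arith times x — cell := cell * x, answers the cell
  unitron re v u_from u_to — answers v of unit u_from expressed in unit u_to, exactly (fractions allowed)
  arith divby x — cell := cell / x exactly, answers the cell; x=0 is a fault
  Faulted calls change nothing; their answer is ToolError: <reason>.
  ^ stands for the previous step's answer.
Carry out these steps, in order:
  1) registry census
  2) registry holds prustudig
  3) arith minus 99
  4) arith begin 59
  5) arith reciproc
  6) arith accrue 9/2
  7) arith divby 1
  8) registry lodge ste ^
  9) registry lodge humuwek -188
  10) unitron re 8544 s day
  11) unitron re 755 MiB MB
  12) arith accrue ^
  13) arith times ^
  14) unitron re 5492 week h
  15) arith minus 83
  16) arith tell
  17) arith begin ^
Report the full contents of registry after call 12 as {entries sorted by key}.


;; registry census() => 1
;; registry holds(k→prustudig) => no
;; arith minus(x→99) => -99
;; arith begin(x→59) => 59
;; arith reciproc() => 1/59
;; arith accrue(x→9/2) => 533/118
;; arith divby(x→1) => 533/118
;; registry lodge(k→ste, v→^) => nil
;; registry lodge(k→humuwek, v→-188) => nil
;; unitron re(v→8544, u_from→s, u_to→day) => 89/900
;; unitron re(v→755, u_from→MiB, u_to→MB) => 2473984/3125
;; arith accrue(x→^) => 293595737/368750
;; arith times(x→^) => 86198456784573169/135976562500
;; unitron re(v→5492, u_from→week, u_to→h) => 922656
;; arith minus(x→83) => 86187170729885669/135976562500
;; arith tell() => 86187170729885669/135976562500
;; arith begin(x→^) => 86187170729885669/135976562500

Answer: {humuwek=-188, smotesu=last, ste=533/118}


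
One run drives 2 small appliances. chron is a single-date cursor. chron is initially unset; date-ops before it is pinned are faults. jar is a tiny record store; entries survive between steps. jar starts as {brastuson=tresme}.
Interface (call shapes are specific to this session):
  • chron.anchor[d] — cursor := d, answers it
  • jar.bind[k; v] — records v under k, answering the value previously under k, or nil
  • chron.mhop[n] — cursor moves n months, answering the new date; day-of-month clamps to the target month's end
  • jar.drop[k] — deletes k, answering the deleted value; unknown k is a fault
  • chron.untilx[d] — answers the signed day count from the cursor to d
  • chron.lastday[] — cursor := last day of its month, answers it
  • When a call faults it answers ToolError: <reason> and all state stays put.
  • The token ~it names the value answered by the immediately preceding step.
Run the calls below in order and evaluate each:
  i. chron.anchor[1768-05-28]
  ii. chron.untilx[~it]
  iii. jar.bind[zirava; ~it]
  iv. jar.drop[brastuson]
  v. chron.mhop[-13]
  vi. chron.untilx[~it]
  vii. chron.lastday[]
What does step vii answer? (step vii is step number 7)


% 1. chron.anchor(1768-05-28) -> 1768-05-28
% 2. chron.untilx(~it) -> 0
% 3. jar.bind(zirava, ~it) -> nil
% 4. jar.drop(brastuson) -> tresme
% 5. chron.mhop(-13) -> 1767-04-28
% 6. chron.untilx(~it) -> 0
% 7. chron.lastday() -> 1767-04-30

Answer: 1767-04-30
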